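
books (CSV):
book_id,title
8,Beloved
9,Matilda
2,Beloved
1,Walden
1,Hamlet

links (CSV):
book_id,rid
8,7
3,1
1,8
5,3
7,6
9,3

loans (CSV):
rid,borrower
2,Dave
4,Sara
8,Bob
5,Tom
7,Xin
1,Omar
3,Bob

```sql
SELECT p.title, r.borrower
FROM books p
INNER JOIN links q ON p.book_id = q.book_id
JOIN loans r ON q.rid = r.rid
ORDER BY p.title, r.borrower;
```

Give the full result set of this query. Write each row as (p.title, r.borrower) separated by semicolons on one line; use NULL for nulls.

Joins associate left-to-right: books INNER JOIN links on book_id gives 4 intermediate row(s).
Then INNER JOIN `loans r` on rid: keep only rows whose q.rid appears in r.

(Beloved, Xin); (Hamlet, Bob); (Matilda, Bob); (Walden, Bob)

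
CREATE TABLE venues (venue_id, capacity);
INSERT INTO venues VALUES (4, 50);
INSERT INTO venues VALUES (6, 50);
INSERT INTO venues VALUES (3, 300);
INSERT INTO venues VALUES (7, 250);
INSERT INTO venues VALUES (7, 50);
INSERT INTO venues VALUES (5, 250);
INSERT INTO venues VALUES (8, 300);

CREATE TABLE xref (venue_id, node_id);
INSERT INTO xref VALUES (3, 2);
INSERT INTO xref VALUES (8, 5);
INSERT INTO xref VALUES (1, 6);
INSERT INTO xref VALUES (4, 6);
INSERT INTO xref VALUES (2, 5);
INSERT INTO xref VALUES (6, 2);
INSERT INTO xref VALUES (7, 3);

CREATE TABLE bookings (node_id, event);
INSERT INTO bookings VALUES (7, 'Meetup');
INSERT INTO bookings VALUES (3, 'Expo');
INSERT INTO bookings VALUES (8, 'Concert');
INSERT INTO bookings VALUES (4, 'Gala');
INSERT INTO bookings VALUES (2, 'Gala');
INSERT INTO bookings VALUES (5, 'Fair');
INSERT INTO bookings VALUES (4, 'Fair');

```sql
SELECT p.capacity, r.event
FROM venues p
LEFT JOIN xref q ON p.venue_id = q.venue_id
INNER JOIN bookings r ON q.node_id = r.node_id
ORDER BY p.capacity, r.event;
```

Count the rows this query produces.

Evaluate left to right. First `venues p LEFT JOIN xref q` on venue_id: 7 row(s).
Then INNER JOIN `bookings r` on node_id: keep only rows whose q.node_id appears in r.
Result: 5 row(s).

5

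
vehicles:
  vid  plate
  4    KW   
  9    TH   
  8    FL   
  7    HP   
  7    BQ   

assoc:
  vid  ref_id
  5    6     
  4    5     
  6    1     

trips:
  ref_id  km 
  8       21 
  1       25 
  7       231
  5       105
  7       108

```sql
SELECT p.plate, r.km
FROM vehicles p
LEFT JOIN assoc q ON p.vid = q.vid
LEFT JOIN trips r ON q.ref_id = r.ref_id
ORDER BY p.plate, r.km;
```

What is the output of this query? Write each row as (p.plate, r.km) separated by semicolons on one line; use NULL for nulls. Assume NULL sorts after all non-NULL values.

(BQ, NULL); (FL, NULL); (HP, NULL); (KW, 105); (TH, NULL)

Joins associate left-to-right: vehicles LEFT JOIN assoc on vid gives 5 intermediate row(s).
Then LEFT JOIN `trips r` on ref_id: each of those 5 rows is kept; rows whose q.ref_id has no match in r get NULL for r's columns.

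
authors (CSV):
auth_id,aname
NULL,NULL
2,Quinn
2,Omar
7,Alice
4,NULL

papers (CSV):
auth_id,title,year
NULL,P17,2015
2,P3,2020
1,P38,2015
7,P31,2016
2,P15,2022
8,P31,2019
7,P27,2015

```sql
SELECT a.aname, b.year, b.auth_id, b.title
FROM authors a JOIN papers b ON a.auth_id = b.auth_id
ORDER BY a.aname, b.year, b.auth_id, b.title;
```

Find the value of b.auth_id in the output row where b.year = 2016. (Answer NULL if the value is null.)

INNER JOIN keeps only pairs where the ON condition holds.
Matching on a.auth_id = b.auth_id. A NULL in a compared column never satisfies the condition.
Matched pairs: 6.

7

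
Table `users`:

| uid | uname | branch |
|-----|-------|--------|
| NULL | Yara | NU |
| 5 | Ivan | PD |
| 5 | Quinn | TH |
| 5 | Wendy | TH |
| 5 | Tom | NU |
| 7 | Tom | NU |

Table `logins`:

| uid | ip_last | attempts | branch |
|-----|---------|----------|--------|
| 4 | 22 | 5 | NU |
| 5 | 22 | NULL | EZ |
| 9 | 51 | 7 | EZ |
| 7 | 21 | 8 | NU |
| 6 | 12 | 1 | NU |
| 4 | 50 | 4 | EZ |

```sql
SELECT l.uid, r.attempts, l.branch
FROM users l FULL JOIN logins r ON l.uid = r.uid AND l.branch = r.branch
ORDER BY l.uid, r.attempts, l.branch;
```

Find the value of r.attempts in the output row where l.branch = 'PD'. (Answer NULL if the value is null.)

NULL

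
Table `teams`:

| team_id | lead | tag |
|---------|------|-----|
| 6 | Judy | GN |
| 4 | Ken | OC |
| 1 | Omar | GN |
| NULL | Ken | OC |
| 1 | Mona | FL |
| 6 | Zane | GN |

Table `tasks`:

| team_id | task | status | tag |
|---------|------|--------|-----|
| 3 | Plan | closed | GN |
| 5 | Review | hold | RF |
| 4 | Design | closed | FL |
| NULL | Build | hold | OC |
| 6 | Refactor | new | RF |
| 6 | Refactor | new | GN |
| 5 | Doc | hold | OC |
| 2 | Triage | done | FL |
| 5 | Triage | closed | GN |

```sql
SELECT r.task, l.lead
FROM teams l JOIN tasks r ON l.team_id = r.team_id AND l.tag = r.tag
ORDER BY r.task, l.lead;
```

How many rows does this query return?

2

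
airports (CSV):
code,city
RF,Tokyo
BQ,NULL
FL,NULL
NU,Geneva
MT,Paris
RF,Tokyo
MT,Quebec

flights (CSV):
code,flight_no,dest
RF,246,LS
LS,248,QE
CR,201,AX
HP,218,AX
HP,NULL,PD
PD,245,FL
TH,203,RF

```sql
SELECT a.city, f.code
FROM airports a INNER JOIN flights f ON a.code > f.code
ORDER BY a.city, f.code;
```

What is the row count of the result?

INNER JOIN keeps only pairs where the ON condition holds.
Matching on a.code > f.code.
- a (code=RF) pairs with 5 row(s) of f.
- a (code=BQ) has no partner → excluded.
- a (code=FL) pairs with 1 row(s) of f.
- a (code=NU) pairs with 4 row(s) of f.
- a (code=MT) pairs with 4 row(s) of f.
- a (code=RF) pairs with 5 row(s) of f.
- a (code=MT) pairs with 4 row(s) of f.
Total: 23 rows.

23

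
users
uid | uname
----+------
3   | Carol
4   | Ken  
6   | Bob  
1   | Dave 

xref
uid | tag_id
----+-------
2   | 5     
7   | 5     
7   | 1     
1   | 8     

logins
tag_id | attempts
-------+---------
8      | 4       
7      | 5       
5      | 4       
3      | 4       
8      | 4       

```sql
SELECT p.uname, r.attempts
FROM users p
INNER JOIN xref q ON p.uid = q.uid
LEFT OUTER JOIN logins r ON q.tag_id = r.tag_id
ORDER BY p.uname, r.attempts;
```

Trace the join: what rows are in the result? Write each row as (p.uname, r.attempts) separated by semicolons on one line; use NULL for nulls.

(Dave, 4); (Dave, 4)

Evaluate left to right. First `users p INNER JOIN xref q` on uid: 1 row(s).
Then LEFT JOIN `logins r` on tag_id: each of those 1 rows is kept; rows whose q.tag_id has no match in r get NULL for r's columns.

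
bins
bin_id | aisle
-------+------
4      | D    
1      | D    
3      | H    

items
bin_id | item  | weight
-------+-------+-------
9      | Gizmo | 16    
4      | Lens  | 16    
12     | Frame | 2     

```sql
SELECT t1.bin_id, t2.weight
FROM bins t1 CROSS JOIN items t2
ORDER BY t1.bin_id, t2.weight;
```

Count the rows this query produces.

CROSS JOIN pairs every row of `bins` with every row of `items`: 3 × 3 = 9 rows.

9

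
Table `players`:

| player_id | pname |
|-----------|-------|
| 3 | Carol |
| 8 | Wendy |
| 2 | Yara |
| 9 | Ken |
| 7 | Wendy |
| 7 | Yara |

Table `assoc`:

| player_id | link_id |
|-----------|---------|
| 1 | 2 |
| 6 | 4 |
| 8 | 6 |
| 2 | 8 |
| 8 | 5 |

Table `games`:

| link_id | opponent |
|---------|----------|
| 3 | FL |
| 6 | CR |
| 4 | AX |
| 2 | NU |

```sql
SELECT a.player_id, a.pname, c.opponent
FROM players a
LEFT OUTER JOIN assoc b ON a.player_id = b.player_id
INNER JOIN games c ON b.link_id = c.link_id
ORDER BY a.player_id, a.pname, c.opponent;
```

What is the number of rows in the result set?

1

Evaluate left to right. First `players a LEFT JOIN assoc b` on player_id: 7 row(s).
Then INNER JOIN `games c` on link_id: keep only rows whose b.link_id appears in c.
Result: 1 row(s).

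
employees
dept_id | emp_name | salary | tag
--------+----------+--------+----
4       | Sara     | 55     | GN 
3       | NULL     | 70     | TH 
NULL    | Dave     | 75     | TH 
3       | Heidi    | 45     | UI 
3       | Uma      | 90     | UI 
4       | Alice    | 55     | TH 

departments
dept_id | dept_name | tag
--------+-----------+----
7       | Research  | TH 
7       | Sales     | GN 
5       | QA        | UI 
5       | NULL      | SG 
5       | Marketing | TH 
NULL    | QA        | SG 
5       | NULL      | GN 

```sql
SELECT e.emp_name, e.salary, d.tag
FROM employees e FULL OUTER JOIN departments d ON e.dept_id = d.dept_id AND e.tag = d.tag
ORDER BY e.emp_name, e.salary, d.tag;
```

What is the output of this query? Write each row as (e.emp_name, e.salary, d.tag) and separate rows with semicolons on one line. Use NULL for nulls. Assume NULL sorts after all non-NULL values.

FULL OUTER JOIN keeps every row from both sides; unmatched rows get NULL for the other side's columns.
Matching on e.dept_id = d.dept_id AND e.tag = d.tag. A NULL in a compared column never satisfies the condition.
- e[0] dept_id=4, tag=GN → no match; kept with NULLs on the d side.
- e[1] dept_id=3, tag=TH → no match; kept with NULLs on the d side.
- e[2] dept_id=NULL, tag=TH → no match; kept with NULLs on the d side.
- e[3] dept_id=3, tag=UI → no match; kept with NULLs on the d side.
- e[4] dept_id=3, tag=UI → no match; kept with NULLs on the d side.
- e[5] dept_id=4, tag=TH → no match; kept with NULLs on the d side.
- 7 d row(s) had no e match → kept, e columns NULL.

(Alice, 55, NULL); (Dave, 75, NULL); (Heidi, 45, NULL); (Sara, 55, NULL); (Uma, 90, NULL); (NULL, 70, NULL); (NULL, NULL, GN); (NULL, NULL, GN); (NULL, NULL, SG); (NULL, NULL, SG); (NULL, NULL, TH); (NULL, NULL, TH); (NULL, NULL, UI)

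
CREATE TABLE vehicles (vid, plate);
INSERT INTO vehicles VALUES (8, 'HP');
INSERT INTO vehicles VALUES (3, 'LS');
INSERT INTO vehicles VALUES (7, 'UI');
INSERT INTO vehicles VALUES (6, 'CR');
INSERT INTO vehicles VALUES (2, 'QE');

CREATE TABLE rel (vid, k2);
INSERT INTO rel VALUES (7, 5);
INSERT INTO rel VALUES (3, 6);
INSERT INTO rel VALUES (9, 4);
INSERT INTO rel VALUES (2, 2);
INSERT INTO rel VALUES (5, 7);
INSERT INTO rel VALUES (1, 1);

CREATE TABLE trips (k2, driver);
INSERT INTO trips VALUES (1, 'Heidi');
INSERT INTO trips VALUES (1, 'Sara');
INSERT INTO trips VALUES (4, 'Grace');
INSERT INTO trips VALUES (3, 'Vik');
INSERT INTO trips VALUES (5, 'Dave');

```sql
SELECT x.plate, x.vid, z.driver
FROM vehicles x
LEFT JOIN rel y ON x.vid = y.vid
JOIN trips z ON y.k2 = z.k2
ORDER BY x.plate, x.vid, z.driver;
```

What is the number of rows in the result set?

Step 1 — x LEFT JOIN y on vid → 5 row(s).
Then INNER JOIN `trips z` on k2: keep only rows whose y.k2 appears in z.
Result: 1 row(s).

1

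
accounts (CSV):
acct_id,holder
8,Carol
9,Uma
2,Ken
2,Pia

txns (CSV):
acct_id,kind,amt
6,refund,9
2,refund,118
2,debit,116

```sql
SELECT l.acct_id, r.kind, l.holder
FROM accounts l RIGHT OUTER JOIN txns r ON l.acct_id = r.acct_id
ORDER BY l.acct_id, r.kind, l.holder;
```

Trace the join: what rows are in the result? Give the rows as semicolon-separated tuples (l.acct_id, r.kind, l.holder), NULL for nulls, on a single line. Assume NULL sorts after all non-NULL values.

(2, debit, Ken); (2, debit, Pia); (2, refund, Ken); (2, refund, Pia); (NULL, refund, NULL)

RIGHT JOIN keeps every row from `txns`; unmatched rows get NULL for `accounts`'s columns.
Matching on l.acct_id = r.acct_id.
- acct_id=8: no matching r row.
- acct_id=9: no matching r row.
- acct_id=2: 2 matching r row(s), so 2 row(s) emitted.
- acct_id=2: 2 matching r row(s), so 2 row(s) emitted.
- 1 row(s) from r found no l partner → padded with NULL.
After projecting and ordering:
l.acct_id | r.kind | l.holder
2 | debit | Ken
2 | debit | Pia
2 | refund | Ken
2 | refund | Pia
NULL | refund | NULL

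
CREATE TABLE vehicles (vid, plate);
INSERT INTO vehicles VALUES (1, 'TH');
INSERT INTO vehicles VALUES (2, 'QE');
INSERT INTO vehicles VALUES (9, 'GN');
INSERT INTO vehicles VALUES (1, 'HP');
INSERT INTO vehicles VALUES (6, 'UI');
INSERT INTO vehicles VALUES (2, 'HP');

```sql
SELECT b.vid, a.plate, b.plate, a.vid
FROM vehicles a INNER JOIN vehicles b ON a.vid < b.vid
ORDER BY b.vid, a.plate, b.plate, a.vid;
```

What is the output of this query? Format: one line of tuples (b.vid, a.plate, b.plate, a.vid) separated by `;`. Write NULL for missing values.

(2, HP, HP, 1); (2, HP, QE, 1); (2, TH, HP, 1); (2, TH, QE, 1); (6, HP, UI, 1); (6, HP, UI, 2); (6, QE, UI, 2); (6, TH, UI, 1); (9, HP, GN, 1); (9, HP, GN, 2); (9, QE, GN, 2); (9, TH, GN, 1); (9, UI, GN, 6)

INNER JOIN keeps only pairs where the ON condition holds.
Matching on a.vid < b.vid.
- vid=1: 4 matching b row(s), so 4 row(s) emitted.
- vid=2: 2 matching b row(s), so 2 row(s) emitted.
- vid=9: no matching b row, dropped.
- vid=1: 4 matching b row(s), so 4 row(s) emitted.
- vid=6: 1 matching b row(s), so 1 row(s) emitted.
- vid=2: 2 matching b row(s), so 2 row(s) emitted.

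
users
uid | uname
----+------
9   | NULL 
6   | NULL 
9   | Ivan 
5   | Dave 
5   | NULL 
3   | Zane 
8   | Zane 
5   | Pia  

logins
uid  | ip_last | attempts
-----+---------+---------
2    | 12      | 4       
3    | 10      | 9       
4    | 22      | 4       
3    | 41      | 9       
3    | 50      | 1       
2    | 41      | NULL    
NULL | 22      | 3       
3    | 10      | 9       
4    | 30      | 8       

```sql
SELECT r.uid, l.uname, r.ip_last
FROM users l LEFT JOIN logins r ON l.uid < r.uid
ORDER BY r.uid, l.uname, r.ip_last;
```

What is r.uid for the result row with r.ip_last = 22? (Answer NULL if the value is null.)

LEFT JOIN keeps every row from `users`; unmatched rows get NULL for `logins`'s columns.
Matching on l.uid < r.uid. A NULL in a compared column never satisfies the condition.
Matched pairs: 2; unmatched l rows kept: 7.

4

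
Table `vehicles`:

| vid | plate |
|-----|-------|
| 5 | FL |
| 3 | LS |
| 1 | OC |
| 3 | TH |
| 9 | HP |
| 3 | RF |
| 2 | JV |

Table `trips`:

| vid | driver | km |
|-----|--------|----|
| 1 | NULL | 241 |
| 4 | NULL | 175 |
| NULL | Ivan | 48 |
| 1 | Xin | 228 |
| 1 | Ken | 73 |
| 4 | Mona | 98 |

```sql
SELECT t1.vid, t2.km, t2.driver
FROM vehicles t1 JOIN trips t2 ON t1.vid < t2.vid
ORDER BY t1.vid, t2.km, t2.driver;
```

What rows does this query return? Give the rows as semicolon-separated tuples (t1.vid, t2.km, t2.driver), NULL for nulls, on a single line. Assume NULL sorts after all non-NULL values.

INNER JOIN keeps only pairs where the ON condition holds.
Matching on t1.vid < t2.vid. A NULL in a compared column never satisfies the condition.
- vid=5: no matching t2 row, dropped.
- vid=3: 2 matching t2 row(s), so 2 row(s) emitted.
- vid=1: 2 matching t2 row(s), so 2 row(s) emitted.
- vid=3: 2 matching t2 row(s), so 2 row(s) emitted.
- vid=9: no matching t2 row, dropped.
- vid=3: 2 matching t2 row(s), so 2 row(s) emitted.
- vid=2: 2 matching t2 row(s), so 2 row(s) emitted.
After projecting and ordering:
t1.vid | t2.km | t2.driver
1 | 98 | Mona
1 | 175 | NULL
2 | 98 | Mona
2 | 175 | NULL
3 | 98 | Mona
3 | 98 | Mona
3 | 98 | Mona
3 | 175 | NULL
3 | 175 | NULL
3 | 175 | NULL

(1, 98, Mona); (1, 175, NULL); (2, 98, Mona); (2, 175, NULL); (3, 98, Mona); (3, 98, Mona); (3, 98, Mona); (3, 175, NULL); (3, 175, NULL); (3, 175, NULL)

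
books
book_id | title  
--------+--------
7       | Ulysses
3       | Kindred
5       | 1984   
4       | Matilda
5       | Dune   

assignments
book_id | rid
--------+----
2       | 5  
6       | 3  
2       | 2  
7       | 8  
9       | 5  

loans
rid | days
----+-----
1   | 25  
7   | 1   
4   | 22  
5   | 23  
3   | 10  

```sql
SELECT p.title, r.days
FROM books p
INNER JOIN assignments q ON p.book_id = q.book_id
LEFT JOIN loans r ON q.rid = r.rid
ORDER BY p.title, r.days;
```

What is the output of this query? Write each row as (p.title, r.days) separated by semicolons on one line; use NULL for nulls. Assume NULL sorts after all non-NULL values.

(Ulysses, NULL)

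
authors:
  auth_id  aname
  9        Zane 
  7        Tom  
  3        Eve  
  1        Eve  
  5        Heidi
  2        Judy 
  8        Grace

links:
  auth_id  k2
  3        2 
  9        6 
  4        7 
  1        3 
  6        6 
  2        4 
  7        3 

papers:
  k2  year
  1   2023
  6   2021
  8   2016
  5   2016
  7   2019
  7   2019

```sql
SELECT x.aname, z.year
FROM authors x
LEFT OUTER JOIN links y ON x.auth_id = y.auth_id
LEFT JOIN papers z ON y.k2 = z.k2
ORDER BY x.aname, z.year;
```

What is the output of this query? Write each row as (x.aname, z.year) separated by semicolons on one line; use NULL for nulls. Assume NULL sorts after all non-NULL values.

Step 1 — x LEFT JOIN y on auth_id → 7 row(s).
Then LEFT JOIN `papers z` on k2: each of those 7 rows is kept; rows whose y.k2 has no match in z get NULL for z's columns.

(Eve, NULL); (Eve, NULL); (Grace, NULL); (Heidi, NULL); (Judy, NULL); (Tom, NULL); (Zane, 2021)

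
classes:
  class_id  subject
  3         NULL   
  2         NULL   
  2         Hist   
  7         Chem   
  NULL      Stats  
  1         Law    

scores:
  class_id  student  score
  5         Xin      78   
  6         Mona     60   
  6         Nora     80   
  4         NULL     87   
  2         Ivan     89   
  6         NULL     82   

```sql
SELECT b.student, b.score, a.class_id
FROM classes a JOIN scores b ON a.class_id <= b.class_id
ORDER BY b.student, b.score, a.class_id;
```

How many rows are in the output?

INNER JOIN keeps only pairs where the ON condition holds.
Matching on a.class_id <= b.class_id. A NULL in a compared column never satisfies the condition.
- class_id=3: 5 matching b row(s), so 5 row(s) emitted.
- class_id=2: 6 matching b row(s), so 6 row(s) emitted.
- class_id=2: 6 matching b row(s), so 6 row(s) emitted.
- class_id=7: no matching b row, dropped.
- class_id=NULL: no matching b row, dropped.
- class_id=1: 6 matching b row(s), so 6 row(s) emitted.
Total: 23 rows.

23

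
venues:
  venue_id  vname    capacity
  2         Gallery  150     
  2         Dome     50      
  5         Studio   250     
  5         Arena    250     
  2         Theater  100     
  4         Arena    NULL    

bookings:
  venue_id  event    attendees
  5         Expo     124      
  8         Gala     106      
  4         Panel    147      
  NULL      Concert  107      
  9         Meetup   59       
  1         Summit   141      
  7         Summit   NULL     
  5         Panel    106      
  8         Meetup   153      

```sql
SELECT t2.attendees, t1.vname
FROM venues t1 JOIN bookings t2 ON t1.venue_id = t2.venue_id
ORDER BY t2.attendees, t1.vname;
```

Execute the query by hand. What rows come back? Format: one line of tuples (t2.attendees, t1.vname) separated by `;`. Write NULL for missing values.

INNER JOIN keeps only pairs where the ON condition holds.
Matching on t1.venue_id = t2.venue_id. A NULL in a compared column never satisfies the condition.
- t1[0] venue_id=2 → no match; dropped.
- t1[1] venue_id=2 → no match; dropped.
- t1[2] venue_id=5 → 2 match(es) in t2 → 2 row(s).
- t1[3] venue_id=5 → 2 match(es) in t2 → 2 row(s).
- t1[4] venue_id=2 → no match; dropped.
- t1[5] venue_id=4 → 1 match(es) in t2 → 1 row(s).
After projecting and ordering:
t2.attendees | t1.vname
106 | Arena
106 | Studio
124 | Arena
124 | Studio
147 | Arena

(106, Arena); (106, Studio); (124, Arena); (124, Studio); (147, Arena)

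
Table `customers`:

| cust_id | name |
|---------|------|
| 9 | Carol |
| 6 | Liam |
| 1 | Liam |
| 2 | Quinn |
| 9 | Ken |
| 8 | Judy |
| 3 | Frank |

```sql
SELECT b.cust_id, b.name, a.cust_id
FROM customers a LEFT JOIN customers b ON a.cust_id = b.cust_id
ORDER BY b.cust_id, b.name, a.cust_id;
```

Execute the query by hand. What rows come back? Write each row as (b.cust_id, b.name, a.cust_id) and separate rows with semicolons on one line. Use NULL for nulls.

(1, Liam, 1); (2, Quinn, 2); (3, Frank, 3); (6, Liam, 6); (8, Judy, 8); (9, Carol, 9); (9, Carol, 9); (9, Ken, 9); (9, Ken, 9)

LEFT JOIN keeps every row from `customers a`; unmatched rows get NULL for `customers b`'s columns.
Matching on a.cust_id = b.cust_id.
- cust_id=9: 2 matching b row(s), so 2 row(s) emitted.
- cust_id=6: 1 matching b row(s), so 1 row(s) emitted.
- cust_id=1: 1 matching b row(s), so 1 row(s) emitted.
- cust_id=2: 1 matching b row(s), so 1 row(s) emitted.
- cust_id=9: 2 matching b row(s), so 2 row(s) emitted.
- cust_id=8: 1 matching b row(s), so 1 row(s) emitted.
- cust_id=3: 1 matching b row(s), so 1 row(s) emitted.
After projecting and ordering:
b.cust_id | b.name | a.cust_id
1 | Liam | 1
2 | Quinn | 2
3 | Frank | 3
6 | Liam | 6
8 | Judy | 8
9 | Carol | 9
9 | Carol | 9
9 | Ken | 9
9 | Ken | 9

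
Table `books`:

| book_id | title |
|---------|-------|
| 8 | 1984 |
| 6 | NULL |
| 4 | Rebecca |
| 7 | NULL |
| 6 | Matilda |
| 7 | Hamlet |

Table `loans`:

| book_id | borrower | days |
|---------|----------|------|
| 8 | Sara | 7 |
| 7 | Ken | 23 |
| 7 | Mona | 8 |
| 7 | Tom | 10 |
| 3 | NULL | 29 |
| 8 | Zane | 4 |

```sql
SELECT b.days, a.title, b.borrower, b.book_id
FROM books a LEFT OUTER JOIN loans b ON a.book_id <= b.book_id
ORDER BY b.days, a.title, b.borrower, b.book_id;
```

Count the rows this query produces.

LEFT JOIN keeps every row from `books`; unmatched rows get NULL for `loans`'s columns.
Matching on a.book_id <= b.book_id.
- a (book_id=8) pairs with 2 row(s) of b.
- a (book_id=6) pairs with 5 row(s) of b.
- a (book_id=4) pairs with 5 row(s) of b.
- a (book_id=7) pairs with 5 row(s) of b.
- a (book_id=6) pairs with 5 row(s) of b.
- a (book_id=7) pairs with 5 row(s) of b.
Total: 27 rows.

27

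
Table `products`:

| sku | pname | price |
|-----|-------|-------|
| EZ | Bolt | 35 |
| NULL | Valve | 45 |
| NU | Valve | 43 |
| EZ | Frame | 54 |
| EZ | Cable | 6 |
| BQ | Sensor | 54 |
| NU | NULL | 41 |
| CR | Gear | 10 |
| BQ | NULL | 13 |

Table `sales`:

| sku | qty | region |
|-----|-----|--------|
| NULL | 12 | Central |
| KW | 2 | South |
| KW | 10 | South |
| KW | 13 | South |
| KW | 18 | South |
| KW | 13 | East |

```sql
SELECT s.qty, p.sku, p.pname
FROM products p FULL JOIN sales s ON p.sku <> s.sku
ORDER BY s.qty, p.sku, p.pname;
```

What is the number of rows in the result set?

FULL OUTER JOIN keeps every row from both sides; unmatched rows get NULL for the other side's columns.
Matching on p.sku <> s.sku. A NULL in a compared column never satisfies the condition.
- p (sku=EZ) pairs with 5 row(s) of s.
- p (sku=NULL) has no partner → padded with NULL.
- p (sku=NU) pairs with 5 row(s) of s.
- p (sku=EZ) pairs with 5 row(s) of s.
- p (sku=EZ) pairs with 5 row(s) of s.
- p (sku=BQ) pairs with 5 row(s) of s.
- p (sku=NU) pairs with 5 row(s) of s.
- p (sku=CR) pairs with 5 row(s) of s.
- p (sku=BQ) pairs with 5 row(s) of s.
- plus 1 unmatched s row(s), each kept with NULL p columns.
Total: 40 matched + 2 padded = 42 rows.

42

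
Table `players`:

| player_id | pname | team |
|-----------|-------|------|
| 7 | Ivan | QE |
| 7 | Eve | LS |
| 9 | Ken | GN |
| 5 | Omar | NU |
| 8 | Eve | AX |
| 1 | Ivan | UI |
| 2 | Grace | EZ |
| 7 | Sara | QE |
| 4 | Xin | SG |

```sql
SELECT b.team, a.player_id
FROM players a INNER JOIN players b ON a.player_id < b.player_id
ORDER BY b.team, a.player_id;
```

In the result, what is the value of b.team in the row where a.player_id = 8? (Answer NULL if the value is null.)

GN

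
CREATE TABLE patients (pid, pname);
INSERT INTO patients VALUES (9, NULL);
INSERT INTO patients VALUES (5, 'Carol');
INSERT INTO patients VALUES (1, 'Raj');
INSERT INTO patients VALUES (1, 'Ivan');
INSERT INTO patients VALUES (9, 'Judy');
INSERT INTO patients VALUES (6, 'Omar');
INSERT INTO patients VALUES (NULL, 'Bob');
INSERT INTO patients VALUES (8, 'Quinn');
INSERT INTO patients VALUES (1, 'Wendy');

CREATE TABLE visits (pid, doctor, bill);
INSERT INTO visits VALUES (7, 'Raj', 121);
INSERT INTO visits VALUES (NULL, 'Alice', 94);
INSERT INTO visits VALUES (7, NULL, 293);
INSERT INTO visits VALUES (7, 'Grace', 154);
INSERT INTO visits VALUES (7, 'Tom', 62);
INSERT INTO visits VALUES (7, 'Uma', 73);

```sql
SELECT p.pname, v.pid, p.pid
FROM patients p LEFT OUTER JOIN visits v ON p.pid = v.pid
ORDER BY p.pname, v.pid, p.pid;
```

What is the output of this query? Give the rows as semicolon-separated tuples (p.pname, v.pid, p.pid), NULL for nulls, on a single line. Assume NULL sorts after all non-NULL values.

LEFT JOIN keeps every row from `patients`; unmatched rows get NULL for `visits`'s columns.
Matching on p.pid = v.pid. A NULL in a compared column never satisfies the condition.
- pid=9: no v row matches, row kept with v columns NULL.
- pid=5: no v row matches, row kept with v columns NULL.
- pid=1: no v row matches, row kept with v columns NULL.
- pid=1: no v row matches, row kept with v columns NULL.
- pid=9: no v row matches, row kept with v columns NULL.
- pid=6: no v row matches, row kept with v columns NULL.
- pid=NULL: no v row matches, row kept with v columns NULL.
- pid=8: no v row matches, row kept with v columns NULL.
- pid=1: no v row matches, row kept with v columns NULL.
After projecting and ordering:
p.pname | v.pid | p.pid
Bob | NULL | NULL
Carol | NULL | 5
Ivan | NULL | 1
Judy | NULL | 9
Omar | NULL | 6
Quinn | NULL | 8
Raj | NULL | 1
Wendy | NULL | 1
NULL | NULL | 9

(Bob, NULL, NULL); (Carol, NULL, 5); (Ivan, NULL, 1); (Judy, NULL, 9); (Omar, NULL, 6); (Quinn, NULL, 8); (Raj, NULL, 1); (Wendy, NULL, 1); (NULL, NULL, 9)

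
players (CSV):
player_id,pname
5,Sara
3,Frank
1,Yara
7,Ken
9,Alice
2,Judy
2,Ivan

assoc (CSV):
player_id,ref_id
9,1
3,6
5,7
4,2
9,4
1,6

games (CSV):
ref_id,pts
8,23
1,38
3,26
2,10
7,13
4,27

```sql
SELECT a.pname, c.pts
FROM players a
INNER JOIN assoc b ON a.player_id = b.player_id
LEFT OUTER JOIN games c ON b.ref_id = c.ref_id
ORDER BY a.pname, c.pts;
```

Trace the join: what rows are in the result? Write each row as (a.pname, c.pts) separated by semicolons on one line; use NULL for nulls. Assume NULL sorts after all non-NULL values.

Step 1 — a INNER JOIN b on player_id → 5 row(s).
Then LEFT JOIN `games c` on ref_id: each of those 5 rows is kept; rows whose b.ref_id has no match in c get NULL for c's columns.

(Alice, 27); (Alice, 38); (Frank, NULL); (Sara, 13); (Yara, NULL)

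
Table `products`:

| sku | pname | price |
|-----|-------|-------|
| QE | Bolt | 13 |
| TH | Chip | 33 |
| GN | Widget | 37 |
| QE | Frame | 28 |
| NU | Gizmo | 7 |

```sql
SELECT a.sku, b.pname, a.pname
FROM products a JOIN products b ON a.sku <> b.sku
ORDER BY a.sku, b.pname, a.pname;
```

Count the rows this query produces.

18

INNER JOIN keeps only pairs where the ON condition holds.
Matching on a.sku <> b.sku.
- a (sku=QE) pairs with 3 row(s) of b.
- a (sku=TH) pairs with 4 row(s) of b.
- a (sku=GN) pairs with 4 row(s) of b.
- a (sku=QE) pairs with 3 row(s) of b.
- a (sku=NU) pairs with 4 row(s) of b.
Total: 18 rows.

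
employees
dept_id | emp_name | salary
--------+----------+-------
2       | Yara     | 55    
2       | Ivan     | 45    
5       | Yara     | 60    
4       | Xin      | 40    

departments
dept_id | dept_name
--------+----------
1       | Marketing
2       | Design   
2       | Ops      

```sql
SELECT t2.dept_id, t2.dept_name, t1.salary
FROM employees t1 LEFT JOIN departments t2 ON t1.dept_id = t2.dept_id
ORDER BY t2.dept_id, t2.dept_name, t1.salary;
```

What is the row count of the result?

6

LEFT JOIN keeps every row from `employees`; unmatched rows get NULL for `departments`'s columns.
Matching on t1.dept_id = t2.dept_id.
- t1 (dept_id=2) pairs with 2 row(s) of t2.
- t1 (dept_id=2) pairs with 2 row(s) of t2.
- t1 (dept_id=5) has no partner → padded with NULL.
- t1 (dept_id=4) has no partner → padded with NULL.
Total: 4 matched + 2 padded = 6 rows.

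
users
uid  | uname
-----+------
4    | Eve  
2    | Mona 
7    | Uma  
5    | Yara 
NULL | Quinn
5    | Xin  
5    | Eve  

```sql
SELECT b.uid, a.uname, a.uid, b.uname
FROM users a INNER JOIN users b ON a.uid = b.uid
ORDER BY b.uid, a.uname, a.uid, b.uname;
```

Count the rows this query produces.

12

INNER JOIN keeps only pairs where the ON condition holds.
Matching on a.uid = b.uid. A NULL in a compared column never satisfies the condition.
Matched pairs: 12.
Total: 12 rows.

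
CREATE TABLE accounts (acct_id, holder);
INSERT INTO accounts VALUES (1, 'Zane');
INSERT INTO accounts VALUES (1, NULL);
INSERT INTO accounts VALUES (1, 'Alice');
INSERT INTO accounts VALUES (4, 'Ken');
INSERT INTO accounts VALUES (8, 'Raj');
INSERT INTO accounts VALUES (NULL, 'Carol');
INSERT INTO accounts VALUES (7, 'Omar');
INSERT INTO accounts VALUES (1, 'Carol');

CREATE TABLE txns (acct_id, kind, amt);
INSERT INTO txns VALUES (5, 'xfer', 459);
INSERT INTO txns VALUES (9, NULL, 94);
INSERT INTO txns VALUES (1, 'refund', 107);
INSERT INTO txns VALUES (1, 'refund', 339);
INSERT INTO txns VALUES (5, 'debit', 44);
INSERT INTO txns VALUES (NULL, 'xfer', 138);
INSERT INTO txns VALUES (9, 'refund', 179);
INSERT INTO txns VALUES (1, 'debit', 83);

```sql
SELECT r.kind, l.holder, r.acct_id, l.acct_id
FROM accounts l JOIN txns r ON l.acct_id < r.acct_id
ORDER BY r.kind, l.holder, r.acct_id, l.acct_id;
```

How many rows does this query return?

INNER JOIN keeps only pairs where the ON condition holds.
Matching on l.acct_id < r.acct_id. A NULL in a compared column never satisfies the condition.
Matched pairs: 24.
Total: 24 rows.

24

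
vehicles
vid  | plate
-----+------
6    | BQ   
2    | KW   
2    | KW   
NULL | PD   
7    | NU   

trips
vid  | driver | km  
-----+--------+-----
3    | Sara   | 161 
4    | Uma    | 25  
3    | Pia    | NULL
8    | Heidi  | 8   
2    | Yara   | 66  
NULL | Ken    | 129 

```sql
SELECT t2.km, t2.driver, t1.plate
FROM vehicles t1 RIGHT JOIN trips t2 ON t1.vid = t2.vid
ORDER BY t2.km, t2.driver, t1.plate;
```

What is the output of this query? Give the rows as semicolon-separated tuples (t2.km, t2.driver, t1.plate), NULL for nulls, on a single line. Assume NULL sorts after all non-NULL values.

(8, Heidi, NULL); (25, Uma, NULL); (66, Yara, KW); (66, Yara, KW); (129, Ken, NULL); (161, Sara, NULL); (NULL, Pia, NULL)

RIGHT JOIN keeps every row from `trips`; unmatched rows get NULL for `vehicles`'s columns.
Matching on t1.vid = t2.vid. A NULL in a compared column never satisfies the condition.
- t1 row (vid=6): no match.
- t1 row (vid=2): matches 1 t2 row(s) → 1 output row(s).
- t1 row (vid=2): matches 1 t2 row(s) → 1 output row(s).
- t1 row (vid=NULL): no match.
- t1 row (vid=7): no match.
- 5 t2 row(s) had no t1 match → kept, t1 columns NULL.
After projecting and ordering:
t2.km | t2.driver | t1.plate
8 | Heidi | NULL
25 | Uma | NULL
66 | Yara | KW
66 | Yara | KW
129 | Ken | NULL
161 | Sara | NULL
NULL | Pia | NULL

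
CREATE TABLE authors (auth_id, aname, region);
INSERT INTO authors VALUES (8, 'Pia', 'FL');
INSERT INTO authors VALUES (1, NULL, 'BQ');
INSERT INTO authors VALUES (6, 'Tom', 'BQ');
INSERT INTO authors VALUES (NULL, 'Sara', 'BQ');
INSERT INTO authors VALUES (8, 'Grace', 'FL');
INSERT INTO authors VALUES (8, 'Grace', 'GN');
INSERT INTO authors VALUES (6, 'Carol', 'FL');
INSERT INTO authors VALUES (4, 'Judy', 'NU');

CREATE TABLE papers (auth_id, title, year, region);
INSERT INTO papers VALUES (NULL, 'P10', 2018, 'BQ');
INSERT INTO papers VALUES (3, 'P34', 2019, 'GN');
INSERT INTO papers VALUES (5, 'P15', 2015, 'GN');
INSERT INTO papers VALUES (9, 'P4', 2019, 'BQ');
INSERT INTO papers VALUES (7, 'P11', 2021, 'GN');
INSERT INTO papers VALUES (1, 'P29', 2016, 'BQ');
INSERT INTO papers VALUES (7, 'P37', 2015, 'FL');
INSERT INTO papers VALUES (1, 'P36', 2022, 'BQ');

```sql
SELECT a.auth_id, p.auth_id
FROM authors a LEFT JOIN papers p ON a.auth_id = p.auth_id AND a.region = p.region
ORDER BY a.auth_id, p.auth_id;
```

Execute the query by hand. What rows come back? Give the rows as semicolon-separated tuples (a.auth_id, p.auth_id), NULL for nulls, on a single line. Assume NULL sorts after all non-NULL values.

LEFT JOIN keeps every row from `authors`; unmatched rows get NULL for `papers`'s columns.
Matching on a.auth_id = p.auth_id AND a.region = p.region. A NULL in a compared column never satisfies the condition.
Matched pairs: 2; unmatched a rows kept: 7.

(1, 1); (1, 1); (4, NULL); (6, NULL); (6, NULL); (8, NULL); (8, NULL); (8, NULL); (NULL, NULL)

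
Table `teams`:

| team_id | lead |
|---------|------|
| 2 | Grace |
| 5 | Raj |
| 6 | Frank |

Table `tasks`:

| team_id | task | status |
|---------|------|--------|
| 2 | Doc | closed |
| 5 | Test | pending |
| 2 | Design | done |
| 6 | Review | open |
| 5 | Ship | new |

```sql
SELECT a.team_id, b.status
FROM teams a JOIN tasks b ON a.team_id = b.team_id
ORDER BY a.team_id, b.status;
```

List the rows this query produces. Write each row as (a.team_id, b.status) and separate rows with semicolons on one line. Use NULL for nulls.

INNER JOIN keeps only pairs where the ON condition holds.
Matching on a.team_id = b.team_id.
- a[0] team_id=2 → 2 match(es) in b → 2 row(s).
- a[1] team_id=5 → 2 match(es) in b → 2 row(s).
- a[2] team_id=6 → 1 match(es) in b → 1 row(s).
After projecting and ordering:
a.team_id | b.status
2 | closed
2 | done
5 | new
5 | pending
6 | open

(2, closed); (2, done); (5, new); (5, pending); (6, open)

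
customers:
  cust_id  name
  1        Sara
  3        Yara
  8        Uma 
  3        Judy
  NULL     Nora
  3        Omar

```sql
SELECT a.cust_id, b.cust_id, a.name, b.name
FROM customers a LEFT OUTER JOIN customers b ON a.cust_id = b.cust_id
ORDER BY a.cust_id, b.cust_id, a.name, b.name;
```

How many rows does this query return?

12

LEFT JOIN keeps every row from `customers a`; unmatched rows get NULL for `customers b`'s columns.
Matching on a.cust_id = b.cust_id. A NULL in a compared column never satisfies the condition.
- a row (cust_id=1): matches 1 b row(s) → 1 output row(s).
- a row (cust_id=3): matches 3 b row(s) → 3 output row(s).
- a row (cust_id=8): matches 1 b row(s) → 1 output row(s).
- a row (cust_id=3): matches 3 b row(s) → 3 output row(s).
- a row (cust_id=NULL): no match → kept, b columns NULL.
- a row (cust_id=3): matches 3 b row(s) → 3 output row(s).
Total: 11 matched + 1 padded = 12 rows.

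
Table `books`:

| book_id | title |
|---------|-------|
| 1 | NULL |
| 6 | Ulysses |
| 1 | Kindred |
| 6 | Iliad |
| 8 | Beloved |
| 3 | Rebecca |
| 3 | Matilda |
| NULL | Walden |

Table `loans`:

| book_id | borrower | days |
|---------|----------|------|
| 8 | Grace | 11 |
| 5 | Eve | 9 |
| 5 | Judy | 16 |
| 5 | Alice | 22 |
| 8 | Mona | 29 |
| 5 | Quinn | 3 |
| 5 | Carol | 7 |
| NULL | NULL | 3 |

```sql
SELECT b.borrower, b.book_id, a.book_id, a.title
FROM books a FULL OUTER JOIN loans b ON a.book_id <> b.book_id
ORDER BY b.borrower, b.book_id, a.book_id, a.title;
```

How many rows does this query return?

FULL OUTER JOIN keeps every row from both sides; unmatched rows get NULL for the other side's columns.
Matching on a.book_id <> b.book_id. A NULL in a compared column never satisfies the condition.
- a (book_id=1) pairs with 7 row(s) of b.
- a (book_id=6) pairs with 7 row(s) of b.
- a (book_id=1) pairs with 7 row(s) of b.
- a (book_id=6) pairs with 7 row(s) of b.
- a (book_id=8) pairs with 5 row(s) of b.
- a (book_id=3) pairs with 7 row(s) of b.
- a (book_id=3) pairs with 7 row(s) of b.
- a (book_id=NULL) has no partner → padded with NULL.
- 1 row(s) from b found no a partner → padded with NULL.
Total: 47 matched + 2 padded = 49 rows.

49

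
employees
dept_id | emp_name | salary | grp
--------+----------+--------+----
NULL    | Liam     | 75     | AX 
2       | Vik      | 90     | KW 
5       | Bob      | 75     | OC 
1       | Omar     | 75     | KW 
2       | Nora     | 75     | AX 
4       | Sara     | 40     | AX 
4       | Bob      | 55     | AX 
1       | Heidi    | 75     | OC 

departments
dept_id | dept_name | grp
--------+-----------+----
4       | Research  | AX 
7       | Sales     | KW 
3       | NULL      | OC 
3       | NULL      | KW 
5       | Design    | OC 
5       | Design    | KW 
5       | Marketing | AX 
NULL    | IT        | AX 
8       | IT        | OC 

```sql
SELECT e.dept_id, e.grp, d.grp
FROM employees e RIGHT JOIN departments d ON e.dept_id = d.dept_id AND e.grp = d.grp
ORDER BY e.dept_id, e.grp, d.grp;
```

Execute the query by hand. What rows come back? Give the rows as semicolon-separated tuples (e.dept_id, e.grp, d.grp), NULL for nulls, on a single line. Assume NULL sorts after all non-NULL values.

(4, AX, AX); (4, AX, AX); (5, OC, OC); (NULL, NULL, AX); (NULL, NULL, AX); (NULL, NULL, KW); (NULL, NULL, KW); (NULL, NULL, KW); (NULL, NULL, OC); (NULL, NULL, OC)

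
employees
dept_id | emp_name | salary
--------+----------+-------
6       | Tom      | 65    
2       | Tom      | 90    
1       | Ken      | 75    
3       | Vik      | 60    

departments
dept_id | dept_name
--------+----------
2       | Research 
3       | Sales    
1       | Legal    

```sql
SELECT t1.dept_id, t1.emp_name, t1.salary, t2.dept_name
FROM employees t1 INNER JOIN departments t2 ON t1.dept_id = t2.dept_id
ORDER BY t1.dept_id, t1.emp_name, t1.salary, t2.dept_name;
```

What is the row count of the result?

3

INNER JOIN keeps only pairs where the ON condition holds.
Matching on t1.dept_id = t2.dept_id.
- t1 (dept_id=6) has no partner → excluded.
- t1 (dept_id=2) pairs with 1 row(s) of t2.
- t1 (dept_id=1) pairs with 1 row(s) of t2.
- t1 (dept_id=3) pairs with 1 row(s) of t2.
Total: 3 rows.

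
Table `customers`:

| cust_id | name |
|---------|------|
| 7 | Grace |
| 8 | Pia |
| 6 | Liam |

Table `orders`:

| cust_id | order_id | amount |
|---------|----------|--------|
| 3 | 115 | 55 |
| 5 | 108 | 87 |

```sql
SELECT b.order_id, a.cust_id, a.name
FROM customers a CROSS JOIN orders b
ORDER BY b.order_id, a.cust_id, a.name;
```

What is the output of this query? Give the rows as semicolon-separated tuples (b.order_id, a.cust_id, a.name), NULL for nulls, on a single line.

(108, 6, Liam); (108, 7, Grace); (108, 8, Pia); (115, 6, Liam); (115, 7, Grace); (115, 8, Pia)

CROSS JOIN pairs every row of `customers` with every row of `orders`: 3 × 2 = 6 rows.
After projecting and ordering:
b.order_id | a.cust_id | a.name
108 | 6 | Liam
108 | 7 | Grace
108 | 8 | Pia
115 | 6 | Liam
115 | 7 | Grace
115 | 8 | Pia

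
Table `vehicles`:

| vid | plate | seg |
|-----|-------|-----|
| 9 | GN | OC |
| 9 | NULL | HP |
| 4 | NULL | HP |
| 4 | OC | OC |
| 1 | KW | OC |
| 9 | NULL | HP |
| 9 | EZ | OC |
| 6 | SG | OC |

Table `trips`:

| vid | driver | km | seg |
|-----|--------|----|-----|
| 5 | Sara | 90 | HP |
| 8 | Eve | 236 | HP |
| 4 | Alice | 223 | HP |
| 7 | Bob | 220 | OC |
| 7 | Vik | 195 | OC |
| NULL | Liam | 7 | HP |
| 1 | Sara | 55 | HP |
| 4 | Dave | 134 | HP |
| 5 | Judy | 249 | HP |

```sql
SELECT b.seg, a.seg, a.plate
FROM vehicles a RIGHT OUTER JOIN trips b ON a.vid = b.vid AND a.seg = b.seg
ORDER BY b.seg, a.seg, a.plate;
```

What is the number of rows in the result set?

RIGHT JOIN keeps every row from `trips`; unmatched rows get NULL for `vehicles`'s columns.
Matching on a.vid = b.vid AND a.seg = b.seg. A NULL in a compared column never satisfies the condition.
- a row (vid=9, seg=OC): no match.
- a row (vid=9, seg=HP): no match.
- a row (vid=4, seg=HP): matches 2 b row(s) → 2 output row(s).
- a row (vid=4, seg=OC): no match.
- a row (vid=1, seg=OC): no match.
- a row (vid=9, seg=HP): no match.
- a row (vid=9, seg=OC): no match.
- a row (vid=6, seg=OC): no match.
- 7 b row(s) had no a match → kept, a columns NULL.
Total: 2 matched + 7 padded = 9 rows.

9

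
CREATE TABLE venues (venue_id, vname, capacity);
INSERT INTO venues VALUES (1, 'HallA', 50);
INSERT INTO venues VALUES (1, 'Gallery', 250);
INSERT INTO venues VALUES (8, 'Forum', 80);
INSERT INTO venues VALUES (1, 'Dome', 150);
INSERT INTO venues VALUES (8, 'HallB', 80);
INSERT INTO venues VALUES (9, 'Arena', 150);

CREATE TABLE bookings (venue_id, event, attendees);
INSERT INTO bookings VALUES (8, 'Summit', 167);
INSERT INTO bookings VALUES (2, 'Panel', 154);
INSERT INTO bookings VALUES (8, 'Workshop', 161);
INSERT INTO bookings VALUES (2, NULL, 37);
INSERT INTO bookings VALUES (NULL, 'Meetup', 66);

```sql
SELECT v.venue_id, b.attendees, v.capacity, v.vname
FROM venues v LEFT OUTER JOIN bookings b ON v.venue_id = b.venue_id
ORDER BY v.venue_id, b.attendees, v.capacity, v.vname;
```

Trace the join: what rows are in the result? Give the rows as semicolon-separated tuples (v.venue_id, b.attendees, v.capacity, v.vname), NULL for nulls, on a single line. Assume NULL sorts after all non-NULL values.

(1, NULL, 50, HallA); (1, NULL, 150, Dome); (1, NULL, 250, Gallery); (8, 161, 80, Forum); (8, 161, 80, HallB); (8, 167, 80, Forum); (8, 167, 80, HallB); (9, NULL, 150, Arena)

LEFT JOIN keeps every row from `venues`; unmatched rows get NULL for `bookings`'s columns.
Matching on v.venue_id = b.venue_id. A NULL in a compared column never satisfies the condition.
Matched pairs: 4; unmatched v rows kept: 4.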